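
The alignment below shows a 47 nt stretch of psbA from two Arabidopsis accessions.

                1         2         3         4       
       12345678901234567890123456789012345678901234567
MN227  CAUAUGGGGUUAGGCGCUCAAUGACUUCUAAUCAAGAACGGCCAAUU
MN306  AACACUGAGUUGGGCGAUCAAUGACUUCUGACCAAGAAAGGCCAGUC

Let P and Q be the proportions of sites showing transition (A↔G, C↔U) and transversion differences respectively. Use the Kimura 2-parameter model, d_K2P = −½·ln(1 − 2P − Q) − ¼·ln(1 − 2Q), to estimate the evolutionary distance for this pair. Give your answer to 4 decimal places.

The sequences differ at positions 1 (C/A, transversion), 3 (U/C, transition), 5 (U/C, transition), 6 (G/U, transversion), 8 (G/A, transition), 12 (A/G, transition), 17 (C/A, transversion), 30 (A/G, transition), 32 (U/C, transition), 39 (C/A, transversion), 45 (A/G, transition), 47 (U/C, transition).
Of the 12 differences, 8 transitions and 4 transversions over 47 sites: P = 8/47 = 0.170213, Q = 4/47 = 0.085106.
d = −0.5·ln(0.574468) − 0.25·ln(0.829788) = −0.5·(-0.554311) − 0.25·(-0.186585) = 0.3238.

0.3238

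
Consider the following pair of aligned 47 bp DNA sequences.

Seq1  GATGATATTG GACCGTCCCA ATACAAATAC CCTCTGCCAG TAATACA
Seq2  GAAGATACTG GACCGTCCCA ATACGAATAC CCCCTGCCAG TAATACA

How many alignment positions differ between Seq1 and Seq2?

Differing sites — 3:T/A; 8:T/C; 25:A/G; 33:T/C.
That gives 4 mismatches out of 47 aligned sites, so the Hamming distance is 4.

4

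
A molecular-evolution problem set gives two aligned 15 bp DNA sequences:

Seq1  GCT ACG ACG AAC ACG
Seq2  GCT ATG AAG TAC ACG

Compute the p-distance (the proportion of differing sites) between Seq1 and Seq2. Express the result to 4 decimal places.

The sequences differ at positions 5 (C/T), 8 (C/A), 10 (A/T).
There are 3 differences over 15 sites, so p = 3/15 = 0.2000.

0.2000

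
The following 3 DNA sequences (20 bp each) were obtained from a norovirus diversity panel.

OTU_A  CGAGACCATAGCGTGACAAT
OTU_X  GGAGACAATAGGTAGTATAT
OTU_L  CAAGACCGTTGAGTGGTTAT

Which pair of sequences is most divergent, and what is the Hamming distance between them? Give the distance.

10

Pairwise Hamming distances:
  OTU_A vs OTU_X: 8
  OTU_A vs OTU_L: 7
  OTU_X vs OTU_L: 10
The largest is 10, between OTU_X and OTU_L.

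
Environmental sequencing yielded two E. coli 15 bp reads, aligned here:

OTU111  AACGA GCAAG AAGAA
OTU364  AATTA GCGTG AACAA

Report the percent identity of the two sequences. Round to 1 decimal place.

66.7%

Differing sites — 3:C/T; 4:G/T; 8:A/G; 9:A/T; 13:G/C.
10 of the 15 sites match, so the percent identity is 10/15 × 100 = 66.7%.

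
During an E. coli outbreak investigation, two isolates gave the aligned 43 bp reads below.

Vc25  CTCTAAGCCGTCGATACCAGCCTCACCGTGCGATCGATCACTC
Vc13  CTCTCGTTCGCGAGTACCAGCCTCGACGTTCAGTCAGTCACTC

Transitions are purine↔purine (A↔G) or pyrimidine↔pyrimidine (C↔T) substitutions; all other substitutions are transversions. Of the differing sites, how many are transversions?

5

Mismatches occur at site 5 (A→C, transversion), site 6 (A→G, transition), site 7 (G→T, transversion), site 8 (C→T, transition), site 11 (T→C, transition), site 12 (C→G, transversion), site 13 (G→A, transition), site 14 (A→G, transition), site 25 (A→G, transition), site 26 (C→A, transversion), site 30 (G→T, transversion), site 32 (G→A, transition), site 33 (A→G, transition), site 36 (G→A, transition), site 37 (A→G, transition).
Of the 15 differences, 10 transitions and 5 transversions, so the answer is 5.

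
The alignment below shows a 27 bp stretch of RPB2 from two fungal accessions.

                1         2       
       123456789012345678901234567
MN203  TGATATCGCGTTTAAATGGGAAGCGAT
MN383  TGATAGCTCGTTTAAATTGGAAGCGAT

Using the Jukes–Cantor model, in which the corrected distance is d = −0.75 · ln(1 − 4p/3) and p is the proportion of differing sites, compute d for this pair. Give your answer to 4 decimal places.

0.1203

The sequences differ at positions 6 (T/G), 8 (G/T), 18 (G/T).
p = 3/27 = 0.111111.
d = −0.75 · ln(1 − (4/3)·0.111111) = −0.75 · ln(0.851852) = −0.75 · (-0.160342) = 0.1203.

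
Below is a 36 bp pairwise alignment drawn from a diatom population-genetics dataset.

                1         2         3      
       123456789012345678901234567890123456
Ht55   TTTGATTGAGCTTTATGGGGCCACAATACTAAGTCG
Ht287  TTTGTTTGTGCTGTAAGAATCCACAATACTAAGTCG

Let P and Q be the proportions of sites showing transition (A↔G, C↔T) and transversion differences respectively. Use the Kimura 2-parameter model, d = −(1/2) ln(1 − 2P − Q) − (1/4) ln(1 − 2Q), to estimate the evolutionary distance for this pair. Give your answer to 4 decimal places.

Mismatches occur at site 5 (A→T, transversion), site 9 (A→T, transversion), site 13 (T→G, transversion), site 16 (T→A, transversion), site 18 (G→A, transition), site 19 (G→A, transition), site 20 (G→T, transversion).
Of the 7 differences, 2 transitions and 5 transversions over 36 sites: P = 2/36 = 0.055556, Q = 5/36 = 0.138889.
d = −0.5·ln(0.749999) − 0.25·ln(0.722222) = −0.5·(-0.287683) − 0.25·(-0.325423) = 0.2252.

0.2252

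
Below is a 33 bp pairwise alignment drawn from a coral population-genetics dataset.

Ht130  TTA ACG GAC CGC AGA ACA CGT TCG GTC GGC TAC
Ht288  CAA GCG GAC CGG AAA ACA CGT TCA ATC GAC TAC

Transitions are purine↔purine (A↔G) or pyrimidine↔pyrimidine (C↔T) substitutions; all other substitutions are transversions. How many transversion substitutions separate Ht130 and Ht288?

Mismatches occur at site 1 (T→C, transition), site 2 (T→A, transversion), site 4 (A→G, transition), site 12 (C→G, transversion), site 14 (G→A, transition), site 24 (G→A, transition), site 25 (G→A, transition), site 29 (G→A, transition).
Of the 8 differences, 6 transitions and 2 transversions, so the answer is 2.

2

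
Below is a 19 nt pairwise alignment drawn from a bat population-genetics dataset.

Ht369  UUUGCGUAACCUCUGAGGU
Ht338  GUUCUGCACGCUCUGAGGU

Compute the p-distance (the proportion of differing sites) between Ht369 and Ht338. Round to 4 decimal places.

0.3158

Differing sites — 1:U/G; 4:G/C; 5:C/U; 7:U/C; 9:A/C; 10:C/G.
There are 6 differences over 19 sites, so p = 6/19 = 0.3158.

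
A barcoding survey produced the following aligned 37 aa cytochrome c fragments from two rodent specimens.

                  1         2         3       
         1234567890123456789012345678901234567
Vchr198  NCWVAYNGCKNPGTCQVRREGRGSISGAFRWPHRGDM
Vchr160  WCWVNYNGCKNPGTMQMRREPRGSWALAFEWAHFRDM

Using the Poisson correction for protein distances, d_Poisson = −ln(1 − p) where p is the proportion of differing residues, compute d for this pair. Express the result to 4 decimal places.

The sequences differ at positions 1 (N/W), 5 (A/N), 15 (C/M), 17 (V/M), 21 (G/P), 25 (I/W), 26 (S/A), 27 (G/L), 30 (R/E), 32 (P/A), 34 (R/F), 35 (G/R).
p = 12/37 = 0.324324.
d = −ln(1 − 0.324324) = −ln(0.675676) = 0.3920.

0.3920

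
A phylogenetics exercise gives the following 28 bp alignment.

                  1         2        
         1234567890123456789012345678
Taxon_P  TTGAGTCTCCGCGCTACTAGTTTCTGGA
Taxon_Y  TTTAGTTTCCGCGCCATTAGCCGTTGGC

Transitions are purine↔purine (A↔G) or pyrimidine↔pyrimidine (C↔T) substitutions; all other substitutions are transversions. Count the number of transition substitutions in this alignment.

The sequences differ at positions 3 (G/T, transversion), 7 (C/T, transition), 15 (T/C, transition), 17 (C/T, transition), 21 (T/C, transition), 22 (T/C, transition), 23 (T/G, transversion), 24 (C/T, transition), 28 (A/C, transversion).
Of the 9 differences, 6 transitions and 3 transversions, so the answer is 6.

6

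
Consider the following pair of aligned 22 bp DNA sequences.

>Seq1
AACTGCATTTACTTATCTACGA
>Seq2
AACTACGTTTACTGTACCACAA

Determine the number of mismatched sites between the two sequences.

7

Mismatches occur at site 5 (G/A), site 7 (A/G), site 14 (T/G), site 15 (A/T), site 16 (T/A), site 18 (T/C), site 21 (G/A).
That gives 7 mismatches out of 22 aligned sites, so the Hamming distance is 7.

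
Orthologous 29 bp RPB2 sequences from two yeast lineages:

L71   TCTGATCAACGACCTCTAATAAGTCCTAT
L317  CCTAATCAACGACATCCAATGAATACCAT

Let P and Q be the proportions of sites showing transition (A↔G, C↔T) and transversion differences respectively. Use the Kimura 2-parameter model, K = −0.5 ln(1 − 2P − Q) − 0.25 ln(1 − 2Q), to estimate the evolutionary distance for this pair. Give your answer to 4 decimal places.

0.3667

Differing sites — 1:T/C (Ti); 4:G/A (Ti); 14:C/A (Tv); 17:T/C (Ti); 21:A/G (Ti); 23:G/A (Ti); 25:C/A (Tv); 27:T/C (Ti).
Of the 8 differences, 6 transitions and 2 transversions over 29 sites: P = 6/29 = 0.206897, Q = 2/29 = 0.068966.
d = −0.5·ln(0.517240) − 0.25·ln(0.862068) = −0.5·(-0.659248) − 0.25·(-0.148421) = 0.3667.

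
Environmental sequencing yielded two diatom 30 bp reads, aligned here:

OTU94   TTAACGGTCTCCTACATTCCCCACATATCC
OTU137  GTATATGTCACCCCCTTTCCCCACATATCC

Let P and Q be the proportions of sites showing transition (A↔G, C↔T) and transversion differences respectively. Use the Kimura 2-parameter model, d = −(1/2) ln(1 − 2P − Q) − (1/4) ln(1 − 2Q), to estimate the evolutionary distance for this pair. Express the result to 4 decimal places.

Differing sites — 1:T/G (Tv); 4:A/T (Tv); 5:C/A (Tv); 6:G/T (Tv); 10:T/A (Tv); 13:T/C (Ti); 14:A/C (Tv); 16:A/T (Tv).
Of the 8 differences, 1 transition and 7 transversions over 30 sites: P = 1/30 = 0.033333, Q = 7/30 = 0.233333.
d = −0.5·ln(0.700001) − 0.25·ln(0.533334) = −0.5·(-0.356674) − 0.25·(-0.628607) = 0.3355.

0.3355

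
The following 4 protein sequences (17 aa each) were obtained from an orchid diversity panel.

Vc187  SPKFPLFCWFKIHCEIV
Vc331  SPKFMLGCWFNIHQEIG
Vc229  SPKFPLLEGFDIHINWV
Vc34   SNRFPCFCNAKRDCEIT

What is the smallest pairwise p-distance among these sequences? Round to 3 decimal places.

0.294

Pairwise Hamming distances:
  Vc187 vs Vc331: 5
  Vc187 vs Vc229: 7
  Vc187 vs Vc34: 8
  Vc331 vs Vc229: 9
  Vc331 vs Vc34: 12
  Vc229 vs Vc34: 14
The smallest is 5 mismatches, between Vc187 and Vc331; p = 5/17 = 0.294.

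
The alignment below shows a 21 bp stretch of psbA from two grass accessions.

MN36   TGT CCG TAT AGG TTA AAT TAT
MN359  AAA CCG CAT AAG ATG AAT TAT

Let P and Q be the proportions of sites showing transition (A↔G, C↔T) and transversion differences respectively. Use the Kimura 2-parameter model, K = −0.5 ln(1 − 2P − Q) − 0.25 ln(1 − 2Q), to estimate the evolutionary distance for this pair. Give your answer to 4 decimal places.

0.4551

Differing sites — 1:T/A (Tv); 2:G/A (Ti); 3:T/A (Tv); 7:T/C (Ti); 11:G/A (Ti); 13:T/A (Tv); 15:A/G (Ti).
Of the 7 differences, 4 transitions and 3 transversions over 21 sites: P = 4/21 = 0.190476, Q = 3/21 = 0.142857.
d = −0.5·ln(0.476191) − 0.25·ln(0.714286) = −0.5·(-0.741936) − 0.25·(-0.336472) = 0.4551.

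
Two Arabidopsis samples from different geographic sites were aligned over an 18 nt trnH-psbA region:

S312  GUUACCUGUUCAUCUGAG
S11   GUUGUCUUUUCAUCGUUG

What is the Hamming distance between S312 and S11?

6

Mismatches occur at site 4 (A↔G), site 5 (C↔U), site 8 (G↔U), site 15 (U↔G), site 16 (G↔U), site 17 (A↔U).
That gives 6 mismatches out of 18 aligned sites, so the Hamming distance is 6.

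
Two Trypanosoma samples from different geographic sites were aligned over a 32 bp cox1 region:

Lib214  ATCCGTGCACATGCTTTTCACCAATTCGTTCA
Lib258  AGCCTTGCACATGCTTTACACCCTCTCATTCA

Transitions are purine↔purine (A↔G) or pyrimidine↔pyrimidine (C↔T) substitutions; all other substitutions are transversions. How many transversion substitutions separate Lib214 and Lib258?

5

Differing sites — 2:T/G (Tv); 5:G/T (Tv); 18:T/A (Tv); 23:A/C (Tv); 24:A/T (Tv); 25:T/C (Ti); 28:G/A (Ti).
Of the 7 differences, 2 transitions and 5 transversions, so the answer is 5.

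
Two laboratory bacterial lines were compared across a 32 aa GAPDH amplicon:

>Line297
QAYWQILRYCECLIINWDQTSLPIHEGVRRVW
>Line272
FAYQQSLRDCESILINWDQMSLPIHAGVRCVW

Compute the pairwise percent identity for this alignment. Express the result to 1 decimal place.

68.8%

The sequences differ at positions 1 (Q/F), 4 (W/Q), 6 (I/S), 9 (Y/D), 12 (C/S), 13 (L/I), 14 (I/L), 20 (T/M), 26 (E/A), 30 (R/C).
22 of the 32 sites match, so the percent identity is 22/32 × 100 = 68.8%.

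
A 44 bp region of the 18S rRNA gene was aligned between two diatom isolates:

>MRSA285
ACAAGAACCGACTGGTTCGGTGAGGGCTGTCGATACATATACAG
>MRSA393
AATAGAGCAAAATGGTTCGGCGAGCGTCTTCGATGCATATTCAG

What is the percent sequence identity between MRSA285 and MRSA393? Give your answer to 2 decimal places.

70.45%

Mismatches occur at site 2 (C↔A), site 3 (A↔T), site 7 (A↔G), site 9 (C↔A), site 10 (G↔A), site 12 (C↔A), site 21 (T↔C), site 25 (G↔C), site 27 (C↔T), site 28 (T↔C), site 29 (G↔T), site 35 (A↔G), site 41 (A↔T).
31 of the 44 sites match, so the percent identity is 31/44 × 100 = 70.45%.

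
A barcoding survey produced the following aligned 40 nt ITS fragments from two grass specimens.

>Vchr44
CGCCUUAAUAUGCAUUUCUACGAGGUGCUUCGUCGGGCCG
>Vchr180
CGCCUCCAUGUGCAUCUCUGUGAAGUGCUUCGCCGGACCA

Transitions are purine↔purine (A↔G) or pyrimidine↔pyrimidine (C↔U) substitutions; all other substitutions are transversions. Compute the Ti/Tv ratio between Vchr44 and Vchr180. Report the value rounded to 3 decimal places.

Mismatches occur at site 6 (U↔C, transition), site 7 (A↔C, transversion), site 10 (A↔G, transition), site 16 (U↔C, transition), site 20 (A↔G, transition), site 21 (C↔U, transition), site 24 (G↔A, transition), site 33 (U↔C, transition), site 37 (G↔A, transition), site 40 (G↔A, transition).
Of the 10 differences, 9 transitions and 1 transversion, so Ti/Tv = 9/1 = 9.000.

9.000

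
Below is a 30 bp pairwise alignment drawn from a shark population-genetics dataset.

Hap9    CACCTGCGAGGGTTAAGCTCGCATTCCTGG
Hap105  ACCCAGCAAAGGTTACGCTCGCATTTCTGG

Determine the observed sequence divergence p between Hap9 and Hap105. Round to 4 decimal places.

0.2333

Differing sites — 1:C/A; 2:A/C; 5:T/A; 8:G/A; 10:G/A; 16:A/C; 26:C/T.
There are 7 differences over 30 sites, so p = 7/30 = 0.2333.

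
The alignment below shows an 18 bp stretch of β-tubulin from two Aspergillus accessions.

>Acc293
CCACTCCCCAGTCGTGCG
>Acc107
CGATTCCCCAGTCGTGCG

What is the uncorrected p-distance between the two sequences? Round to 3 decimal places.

0.111

Differing sites — 2:C/G; 4:C/T.
There are 2 differences over 18 sites, so p = 2/18 = 0.111.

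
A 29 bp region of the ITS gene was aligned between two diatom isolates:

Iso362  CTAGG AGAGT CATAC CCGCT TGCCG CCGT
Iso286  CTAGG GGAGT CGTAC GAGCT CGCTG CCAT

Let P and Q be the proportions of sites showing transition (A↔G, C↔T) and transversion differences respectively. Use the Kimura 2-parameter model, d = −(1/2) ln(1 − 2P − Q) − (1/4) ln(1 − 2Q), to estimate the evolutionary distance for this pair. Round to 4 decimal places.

Mismatches occur at site 6 (A/G, transition), site 12 (A/G, transition), site 16 (C/G, transversion), site 17 (C/A, transversion), site 21 (T/C, transition), site 24 (C/T, transition), site 28 (G/A, transition).
Of the 7 differences, 5 transitions and 2 transversions over 29 sites: P = 5/29 = 0.172414, Q = 2/29 = 0.068966.
d = −0.5·ln(0.586206) − 0.25·ln(0.862068) = −0.5·(-0.534084) − 0.25·(-0.148421) = 0.3041.

0.3041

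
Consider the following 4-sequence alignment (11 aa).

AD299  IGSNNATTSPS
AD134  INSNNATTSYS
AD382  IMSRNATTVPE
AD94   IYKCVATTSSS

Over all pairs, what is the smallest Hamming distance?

Pairwise Hamming distances:
  AD299 vs AD134: 2
  AD299 vs AD382: 4
  AD299 vs AD94: 5
  AD134 vs AD382: 5
  AD134 vs AD94: 5
  AD382 vs AD94: 7
The smallest is 2, between AD299 and AD134.

2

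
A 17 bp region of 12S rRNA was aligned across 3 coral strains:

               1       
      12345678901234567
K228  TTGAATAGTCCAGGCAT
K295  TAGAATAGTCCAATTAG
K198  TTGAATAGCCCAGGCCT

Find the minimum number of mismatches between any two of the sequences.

Pairwise Hamming distances:
  K228 vs K295: 5
  K228 vs K198: 2
  K295 vs K198: 7
The smallest is 2, between K228 and K198.

2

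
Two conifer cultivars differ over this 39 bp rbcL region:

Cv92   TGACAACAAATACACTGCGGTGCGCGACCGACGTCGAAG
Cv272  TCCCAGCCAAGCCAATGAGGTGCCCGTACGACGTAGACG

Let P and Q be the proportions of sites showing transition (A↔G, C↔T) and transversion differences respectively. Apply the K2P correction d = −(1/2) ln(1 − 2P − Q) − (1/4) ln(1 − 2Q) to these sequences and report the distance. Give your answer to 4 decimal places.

The sequences differ at positions 2 (G/C, transversion), 3 (A/C, transversion), 6 (A/G, transition), 8 (A/C, transversion), 11 (T/G, transversion), 12 (A/C, transversion), 15 (C/A, transversion), 18 (C/A, transversion), 24 (G/C, transversion), 27 (A/T, transversion), 28 (C/A, transversion), 35 (C/A, transversion), 38 (A/C, transversion).
Of the 13 differences, 1 transition and 12 transversions over 39 sites: P = 1/39 = 0.025641, Q = 12/39 = 0.307692.
d = −0.5·ln(0.641026) − 0.25·ln(0.384616) = −0.5·(-0.444685) − 0.25·(-0.955510) = 0.4612.

0.4612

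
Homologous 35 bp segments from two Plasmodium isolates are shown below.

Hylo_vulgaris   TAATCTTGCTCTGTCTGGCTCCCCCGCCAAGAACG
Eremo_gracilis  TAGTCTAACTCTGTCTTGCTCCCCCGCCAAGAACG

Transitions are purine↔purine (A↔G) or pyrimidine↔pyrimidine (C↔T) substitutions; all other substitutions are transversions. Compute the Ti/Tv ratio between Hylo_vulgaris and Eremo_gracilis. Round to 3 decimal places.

1.000

The sequences differ at positions 3 (A/G, transition), 7 (T/A, transversion), 8 (G/A, transition), 17 (G/T, transversion).
Of the 4 differences, 2 transitions and 2 transversions, so Ti/Tv = 2/2 = 1.000.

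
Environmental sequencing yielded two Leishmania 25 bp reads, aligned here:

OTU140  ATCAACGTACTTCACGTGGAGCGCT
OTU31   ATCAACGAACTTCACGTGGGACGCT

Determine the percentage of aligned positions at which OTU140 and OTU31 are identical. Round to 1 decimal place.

Mismatches occur at site 8 (T↔A), site 20 (A↔G), site 21 (G↔A).
22 of the 25 sites match, so the percent identity is 22/25 × 100 = 88.0%.

88.0%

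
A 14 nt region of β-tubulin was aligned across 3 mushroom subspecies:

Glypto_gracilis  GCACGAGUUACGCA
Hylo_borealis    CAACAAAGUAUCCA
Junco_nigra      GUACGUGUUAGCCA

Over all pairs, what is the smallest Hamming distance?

4

Pairwise Hamming distances:
  Glypto_gracilis vs Hylo_borealis: 7
  Glypto_gracilis vs Junco_nigra: 4
  Hylo_borealis vs Junco_nigra: 7
The smallest is 4, between Glypto_gracilis and Junco_nigra.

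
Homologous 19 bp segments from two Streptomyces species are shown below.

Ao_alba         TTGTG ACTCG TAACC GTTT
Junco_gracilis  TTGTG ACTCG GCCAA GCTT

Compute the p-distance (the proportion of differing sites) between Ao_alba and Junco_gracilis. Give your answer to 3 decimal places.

0.316

Mismatches occur at site 11 (T→G), site 12 (A→C), site 13 (A→C), site 14 (C→A), site 15 (C→A), site 17 (T→C).
There are 6 differences over 19 sites, so p = 6/19 = 0.316.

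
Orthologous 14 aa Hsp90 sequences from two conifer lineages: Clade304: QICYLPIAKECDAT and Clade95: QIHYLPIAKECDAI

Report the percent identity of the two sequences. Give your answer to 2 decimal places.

85.71%

The sequences differ at positions 3 (C/H), 14 (T/I).
12 of the 14 sites match, so the percent identity is 12/14 × 100 = 85.71%.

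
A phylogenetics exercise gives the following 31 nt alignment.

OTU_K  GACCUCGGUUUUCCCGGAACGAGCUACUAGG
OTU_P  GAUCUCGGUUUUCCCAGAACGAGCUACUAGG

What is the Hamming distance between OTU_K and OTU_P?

Mismatches occur at site 3 (C↔U), site 16 (G↔A).
That gives 2 mismatches out of 31 aligned sites, so the Hamming distance is 2.

2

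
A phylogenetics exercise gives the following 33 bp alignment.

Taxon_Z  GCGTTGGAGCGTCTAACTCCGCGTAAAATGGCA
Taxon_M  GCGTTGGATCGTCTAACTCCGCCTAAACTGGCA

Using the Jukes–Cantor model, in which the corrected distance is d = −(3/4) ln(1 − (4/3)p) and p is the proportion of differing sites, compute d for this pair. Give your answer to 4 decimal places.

The sequences differ at positions 9 (G/T), 23 (G/C), 28 (A/C).
p = 3/33 = 0.090909.
d = −0.75 · ln(1 − (4/3)·0.090909) = −0.75 · ln(0.878788) = −0.75 · (-0.129212) = 0.0969.

0.0969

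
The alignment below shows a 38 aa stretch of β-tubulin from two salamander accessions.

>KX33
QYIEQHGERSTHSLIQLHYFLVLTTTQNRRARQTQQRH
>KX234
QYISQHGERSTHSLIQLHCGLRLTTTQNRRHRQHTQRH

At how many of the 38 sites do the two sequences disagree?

7

Differing sites — 4:E/S; 19:Y/C; 20:F/G; 22:V/R; 31:A/H; 34:T/H; 35:Q/T.
That gives 7 mismatches out of 38 aligned sites, so the Hamming distance is 7.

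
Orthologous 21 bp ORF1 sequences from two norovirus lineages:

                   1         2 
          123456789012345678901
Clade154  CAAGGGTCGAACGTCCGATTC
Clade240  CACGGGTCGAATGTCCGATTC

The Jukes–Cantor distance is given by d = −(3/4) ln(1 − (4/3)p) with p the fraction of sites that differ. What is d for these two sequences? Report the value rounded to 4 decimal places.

Mismatches occur at site 3 (A→C), site 12 (C→T).
p = 2/21 = 0.095238.
d = −0.75 · ln(1 − (4/3)·0.095238) = −0.75 · ln(0.873016) = −0.75 · (-0.135801) = 0.1019.

0.1019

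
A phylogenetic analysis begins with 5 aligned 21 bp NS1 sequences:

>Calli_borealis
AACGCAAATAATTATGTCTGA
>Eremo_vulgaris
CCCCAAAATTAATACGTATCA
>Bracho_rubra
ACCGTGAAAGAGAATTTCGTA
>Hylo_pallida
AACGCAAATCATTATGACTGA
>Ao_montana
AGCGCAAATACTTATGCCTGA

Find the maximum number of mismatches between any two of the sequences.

13

Pairwise Hamming distances:
  Calli_borealis vs Eremo_vulgaris: 9
  Calli_borealis vs Bracho_rubra: 10
  Calli_borealis vs Hylo_pallida: 2
  Calli_borealis vs Ao_montana: 3
  Eremo_vulgaris vs Bracho_rubra: 13
  Eremo_vulgaris vs Hylo_pallida: 10
  Eremo_vulgaris vs Ao_montana: 11
  Bracho_rubra vs Hylo_pallida: 11
  Bracho_rubra vs Ao_montana: 12
  Hylo_pallida vs Ao_montana: 4
The largest is 13, between Eremo_vulgaris and Bracho_rubra.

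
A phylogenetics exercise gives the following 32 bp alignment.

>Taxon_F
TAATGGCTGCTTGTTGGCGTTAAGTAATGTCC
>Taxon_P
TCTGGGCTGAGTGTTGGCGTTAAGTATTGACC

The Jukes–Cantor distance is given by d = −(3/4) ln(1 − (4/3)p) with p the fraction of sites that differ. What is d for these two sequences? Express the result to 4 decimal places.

0.2586

Mismatches occur at site 2 (A→C), site 3 (A→T), site 4 (T→G), site 10 (C→A), site 11 (T→G), site 27 (A→T), site 30 (T→A).
p = 7/32 = 0.218750.
d = −0.75 · ln(1 − (4/3)·0.218750) = −0.75 · ln(0.708333) = −0.75 · (-0.344841) = 0.2586.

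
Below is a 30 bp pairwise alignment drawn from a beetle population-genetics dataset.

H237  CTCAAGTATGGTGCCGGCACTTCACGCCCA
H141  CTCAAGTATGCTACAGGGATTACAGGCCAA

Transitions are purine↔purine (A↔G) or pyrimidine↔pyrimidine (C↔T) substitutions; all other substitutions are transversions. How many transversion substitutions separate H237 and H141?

6

The sequences differ at positions 11 (G/C, transversion), 13 (G/A, transition), 15 (C/A, transversion), 18 (C/G, transversion), 20 (C/T, transition), 22 (T/A, transversion), 25 (C/G, transversion), 29 (C/A, transversion).
Of the 8 differences, 2 transitions and 6 transversions, so the answer is 6.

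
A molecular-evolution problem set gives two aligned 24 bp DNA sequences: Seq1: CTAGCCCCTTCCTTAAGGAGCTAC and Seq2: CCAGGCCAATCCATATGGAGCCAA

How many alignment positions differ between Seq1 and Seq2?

8

The sequences differ at positions 2 (T/C), 5 (C/G), 8 (C/A), 9 (T/A), 13 (T/A), 16 (A/T), 22 (T/C), 24 (C/A).
That gives 8 mismatches out of 24 aligned sites, so the Hamming distance is 8.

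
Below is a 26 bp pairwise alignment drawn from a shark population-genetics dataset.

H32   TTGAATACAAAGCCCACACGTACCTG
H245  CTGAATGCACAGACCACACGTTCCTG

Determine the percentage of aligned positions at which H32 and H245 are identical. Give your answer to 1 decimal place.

80.8%

The sequences differ at positions 1 (T/C), 7 (A/G), 10 (A/C), 13 (C/A), 22 (A/T).
21 of the 26 sites match, so the percent identity is 21/26 × 100 = 80.8%.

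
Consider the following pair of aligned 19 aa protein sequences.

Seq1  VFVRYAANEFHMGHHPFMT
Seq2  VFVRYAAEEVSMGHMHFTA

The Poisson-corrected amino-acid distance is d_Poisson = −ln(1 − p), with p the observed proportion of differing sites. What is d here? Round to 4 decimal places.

Mismatches occur at site 8 (N/E), site 10 (F/V), site 11 (H/S), site 15 (H/M), site 16 (P/H), site 18 (M/T), site 19 (T/A).
p = 7/19 = 0.368421.
d = −ln(1 − 0.368421) = −ln(0.631579) = 0.4595.

0.4595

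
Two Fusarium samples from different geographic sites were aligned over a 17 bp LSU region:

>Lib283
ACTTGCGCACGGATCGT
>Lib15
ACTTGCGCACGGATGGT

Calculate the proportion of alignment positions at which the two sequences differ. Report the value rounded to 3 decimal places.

0.059

The sequences differ at position 15 (C/G).
There are 1 differences over 17 sites, so p = 1/17 = 0.059.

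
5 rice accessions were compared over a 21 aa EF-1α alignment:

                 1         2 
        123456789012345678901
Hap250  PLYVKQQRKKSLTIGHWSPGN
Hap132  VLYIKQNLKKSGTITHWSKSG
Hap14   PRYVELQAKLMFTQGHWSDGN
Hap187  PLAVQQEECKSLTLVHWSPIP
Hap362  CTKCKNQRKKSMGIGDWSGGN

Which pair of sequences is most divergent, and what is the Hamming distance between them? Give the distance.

Pairwise Hamming distances:
  Hap250 vs Hap132: 9
  Hap250 vs Hap14: 9
  Hap250 vs Hap187: 9
  Hap250 vs Hap362: 9
  Hap132 vs Hap14: 15
  Hap132 vs Hap187: 13
  Hap132 vs Hap362: 14
  Hap14 vs Hap187: 15
  Hap14 vs Hap362: 14
  Hap187 vs Hap362: 17
The largest is 17, between Hap187 and Hap362.

17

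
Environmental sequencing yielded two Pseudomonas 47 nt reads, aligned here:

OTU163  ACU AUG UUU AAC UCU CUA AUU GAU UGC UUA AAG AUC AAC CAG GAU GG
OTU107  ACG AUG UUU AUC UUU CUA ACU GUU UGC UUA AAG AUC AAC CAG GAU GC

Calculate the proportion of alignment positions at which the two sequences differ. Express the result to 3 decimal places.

0.128

Differing sites — 3:U/G; 11:A/U; 14:C/U; 20:U/C; 23:A/U; 47:G/C.
There are 6 differences over 47 sites, so p = 6/47 = 0.128.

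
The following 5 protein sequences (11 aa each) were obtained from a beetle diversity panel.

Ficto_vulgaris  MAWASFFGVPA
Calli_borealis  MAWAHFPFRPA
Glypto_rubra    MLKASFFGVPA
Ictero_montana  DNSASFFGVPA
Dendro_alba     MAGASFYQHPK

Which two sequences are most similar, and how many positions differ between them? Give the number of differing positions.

2

Pairwise Hamming distances:
  Ficto_vulgaris vs Calli_borealis: 4
  Ficto_vulgaris vs Glypto_rubra: 2
  Ficto_vulgaris vs Ictero_montana: 3
  Ficto_vulgaris vs Dendro_alba: 5
  Calli_borealis vs Glypto_rubra: 6
  Calli_borealis vs Ictero_montana: 7
  Calli_borealis vs Dendro_alba: 6
  Glypto_rubra vs Ictero_montana: 3
  Glypto_rubra vs Dendro_alba: 6
  Ictero_montana vs Dendro_alba: 7
The smallest is 2, between Ficto_vulgaris and Glypto_rubra.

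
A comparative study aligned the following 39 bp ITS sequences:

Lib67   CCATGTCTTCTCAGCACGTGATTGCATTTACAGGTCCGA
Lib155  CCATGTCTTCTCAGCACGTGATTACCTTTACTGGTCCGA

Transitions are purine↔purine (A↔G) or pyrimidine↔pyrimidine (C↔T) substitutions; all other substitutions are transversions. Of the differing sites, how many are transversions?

2

Differing sites — 24:G/A (Ti); 26:A/C (Tv); 32:A/T (Tv).
Of the 3 differences, 1 transition and 2 transversions, so the answer is 2.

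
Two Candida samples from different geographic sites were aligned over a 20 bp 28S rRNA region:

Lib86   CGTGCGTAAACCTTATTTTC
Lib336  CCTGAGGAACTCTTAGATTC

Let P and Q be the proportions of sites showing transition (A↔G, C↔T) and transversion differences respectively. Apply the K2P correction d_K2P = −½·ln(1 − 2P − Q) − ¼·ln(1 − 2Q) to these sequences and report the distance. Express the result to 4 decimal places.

Mismatches occur at site 2 (G/C, transversion), site 5 (C/A, transversion), site 7 (T/G, transversion), site 10 (A/C, transversion), site 11 (C/T, transition), site 16 (T/G, transversion), site 17 (T/A, transversion).
Of the 7 differences, 1 transition and 6 transversions over 20 sites: P = 1/20 = 0.050000, Q = 6/20 = 0.300000.
d = −0.5·ln(0.600000) − 0.25·ln(0.400000) = −0.5·(-0.510826) − 0.25·(-0.916291) = 0.4845.

0.4845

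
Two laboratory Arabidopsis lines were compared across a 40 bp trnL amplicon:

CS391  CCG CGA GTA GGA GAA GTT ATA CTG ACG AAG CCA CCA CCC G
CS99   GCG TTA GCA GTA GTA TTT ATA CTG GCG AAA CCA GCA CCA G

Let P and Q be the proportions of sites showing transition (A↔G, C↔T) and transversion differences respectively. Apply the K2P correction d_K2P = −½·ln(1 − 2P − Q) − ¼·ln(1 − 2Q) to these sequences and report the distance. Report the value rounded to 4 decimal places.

The sequences differ at positions 1 (C/G, transversion), 4 (C/T, transition), 5 (G/T, transversion), 8 (T/C, transition), 11 (G/T, transversion), 14 (A/T, transversion), 16 (G/T, transversion), 25 (A/G, transition), 30 (G/A, transition), 34 (C/G, transversion), 39 (C/A, transversion).
Of the 11 differences, 4 transitions and 7 transversions over 40 sites: P = 4/40 = 0.100000, Q = 7/40 = 0.175000.
d = −0.5·ln(0.625000) − 0.25·ln(0.650000) = −0.5·(-0.470004) − 0.25·(-0.430783) = 0.3427.

0.3427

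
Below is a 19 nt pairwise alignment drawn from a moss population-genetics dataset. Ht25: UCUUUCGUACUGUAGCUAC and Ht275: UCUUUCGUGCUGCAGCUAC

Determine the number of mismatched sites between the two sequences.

2

The sequences differ at positions 9 (A/G), 13 (U/C).
That gives 2 mismatches out of 19 aligned sites, so the Hamming distance is 2.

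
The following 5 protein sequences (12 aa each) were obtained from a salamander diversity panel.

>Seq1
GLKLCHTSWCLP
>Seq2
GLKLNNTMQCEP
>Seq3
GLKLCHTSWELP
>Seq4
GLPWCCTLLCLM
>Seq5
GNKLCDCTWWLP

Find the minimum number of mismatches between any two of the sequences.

Pairwise Hamming distances:
  Seq1 vs Seq2: 5
  Seq1 vs Seq3: 1
  Seq1 vs Seq4: 6
  Seq1 vs Seq5: 5
  Seq2 vs Seq3: 6
  Seq2 vs Seq4: 8
  Seq2 vs Seq5: 8
  Seq3 vs Seq4: 7
  Seq3 vs Seq5: 5
  Seq4 vs Seq5: 9
The smallest is 1, between Seq1 and Seq3.

1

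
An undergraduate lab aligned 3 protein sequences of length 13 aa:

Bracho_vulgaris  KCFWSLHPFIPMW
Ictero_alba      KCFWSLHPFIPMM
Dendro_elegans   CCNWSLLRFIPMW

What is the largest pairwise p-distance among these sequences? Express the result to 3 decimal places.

0.385

Pairwise Hamming distances:
  Bracho_vulgaris vs Ictero_alba: 1
  Bracho_vulgaris vs Dendro_elegans: 4
  Ictero_alba vs Dendro_elegans: 5
The largest is 5 mismatches, between Ictero_alba and Dendro_elegans; p = 5/13 = 0.385.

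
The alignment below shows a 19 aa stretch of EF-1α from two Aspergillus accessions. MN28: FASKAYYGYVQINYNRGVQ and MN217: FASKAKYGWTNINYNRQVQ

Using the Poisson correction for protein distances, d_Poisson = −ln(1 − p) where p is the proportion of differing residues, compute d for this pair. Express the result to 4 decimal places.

0.3054

Differing sites — 6:Y/K; 9:Y/W; 10:V/T; 11:Q/N; 17:G/Q.
p = 5/19 = 0.263158.
d = −ln(1 − 0.263158) = −ln(0.736842) = 0.3054.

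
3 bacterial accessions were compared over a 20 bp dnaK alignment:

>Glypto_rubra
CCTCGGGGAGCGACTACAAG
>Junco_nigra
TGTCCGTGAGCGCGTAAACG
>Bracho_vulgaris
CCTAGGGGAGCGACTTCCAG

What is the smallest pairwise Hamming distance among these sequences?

Pairwise Hamming distances:
  Glypto_rubra vs Junco_nigra: 8
  Glypto_rubra vs Bracho_vulgaris: 3
  Junco_nigra vs Bracho_vulgaris: 11
The smallest is 3, between Glypto_rubra and Bracho_vulgaris.

3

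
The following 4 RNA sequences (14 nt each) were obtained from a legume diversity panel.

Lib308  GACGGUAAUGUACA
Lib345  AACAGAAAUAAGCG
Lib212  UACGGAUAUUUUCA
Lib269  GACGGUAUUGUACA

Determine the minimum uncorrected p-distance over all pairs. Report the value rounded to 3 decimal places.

0.071

Pairwise Hamming distances:
  Lib308 vs Lib345: 7
  Lib308 vs Lib212: 5
  Lib308 vs Lib269: 1
  Lib345 vs Lib212: 7
  Lib345 vs Lib269: 8
  Lib212 vs Lib269: 6
The smallest is 1 mismatch, between Lib308 and Lib269; p = 1/14 = 0.071.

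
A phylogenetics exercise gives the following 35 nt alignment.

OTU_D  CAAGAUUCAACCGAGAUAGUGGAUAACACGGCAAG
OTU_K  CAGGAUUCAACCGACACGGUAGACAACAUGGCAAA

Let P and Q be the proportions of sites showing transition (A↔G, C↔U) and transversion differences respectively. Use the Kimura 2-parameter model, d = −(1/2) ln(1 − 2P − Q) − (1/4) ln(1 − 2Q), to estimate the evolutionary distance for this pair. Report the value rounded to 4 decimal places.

0.2945

Differing sites — 3:A/G (Ti); 15:G/C (Tv); 17:U/C (Ti); 18:A/G (Ti); 21:G/A (Ti); 24:U/C (Ti); 29:C/U (Ti); 35:G/A (Ti).
Of the 8 differences, 7 transitions and 1 transversion over 35 sites: P = 7/35 = 0.200000, Q = 1/35 = 0.028571.
d = −0.5·ln(0.571429) − 0.25·ln(0.942858) = −0.5·(-0.559615) − 0.25·(-0.058840) = 0.2945.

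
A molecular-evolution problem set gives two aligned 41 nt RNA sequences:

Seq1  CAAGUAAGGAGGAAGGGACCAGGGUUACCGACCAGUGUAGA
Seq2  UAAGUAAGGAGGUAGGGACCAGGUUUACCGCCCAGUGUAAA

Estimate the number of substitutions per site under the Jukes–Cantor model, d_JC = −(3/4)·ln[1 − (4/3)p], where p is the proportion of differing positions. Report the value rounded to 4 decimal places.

The sequences differ at positions 1 (C/U), 13 (A/U), 24 (G/U), 31 (A/C), 40 (G/A).
p = 5/41 = 0.121951.
d = −0.75 · ln(1 − (4/3)·0.121951) = −0.75 · ln(0.837399) = −0.75 · (-0.177455) = 0.1331.

0.1331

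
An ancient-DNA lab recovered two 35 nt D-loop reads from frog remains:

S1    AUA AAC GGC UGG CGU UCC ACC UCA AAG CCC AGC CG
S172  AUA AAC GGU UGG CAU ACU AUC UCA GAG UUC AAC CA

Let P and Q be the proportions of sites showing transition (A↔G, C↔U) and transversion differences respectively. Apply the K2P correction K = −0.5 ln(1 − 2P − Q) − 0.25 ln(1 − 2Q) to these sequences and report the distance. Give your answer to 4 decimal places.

The sequences differ at positions 9 (C/U, transition), 14 (G/A, transition), 16 (U/A, transversion), 18 (C/U, transition), 20 (C/U, transition), 25 (A/G, transition), 28 (C/U, transition), 29 (C/U, transition), 32 (G/A, transition), 35 (G/A, transition).
Of the 10 differences, 9 transitions and 1 transversion over 35 sites: P = 9/35 = 0.257143, Q = 1/35 = 0.028571.
d = −0.5·ln(0.457143) − 0.25·ln(0.942858) = −0.5·(-0.782759) − 0.25·(-0.058840) = 0.4061.

0.4061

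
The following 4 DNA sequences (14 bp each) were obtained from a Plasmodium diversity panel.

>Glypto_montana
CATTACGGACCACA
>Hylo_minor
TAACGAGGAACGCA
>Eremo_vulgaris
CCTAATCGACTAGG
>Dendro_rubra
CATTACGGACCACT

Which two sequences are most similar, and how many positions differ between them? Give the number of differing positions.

Pairwise Hamming distances:
  Glypto_montana vs Hylo_minor: 7
  Glypto_montana vs Eremo_vulgaris: 7
  Glypto_montana vs Dendro_rubra: 1
  Hylo_minor vs Eremo_vulgaris: 12
  Hylo_minor vs Dendro_rubra: 8
  Eremo_vulgaris vs Dendro_rubra: 7
The smallest is 1, between Glypto_montana and Dendro_rubra.

1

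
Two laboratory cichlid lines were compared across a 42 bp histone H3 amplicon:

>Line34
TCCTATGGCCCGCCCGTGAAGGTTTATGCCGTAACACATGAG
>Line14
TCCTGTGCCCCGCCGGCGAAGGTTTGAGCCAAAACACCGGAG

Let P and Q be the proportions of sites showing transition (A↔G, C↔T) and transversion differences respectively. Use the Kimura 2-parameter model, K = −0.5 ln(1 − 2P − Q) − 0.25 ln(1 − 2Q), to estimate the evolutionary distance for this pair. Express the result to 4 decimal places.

0.2869

Differing sites — 5:A/G (Ti); 8:G/C (Tv); 15:C/G (Tv); 17:T/C (Ti); 26:A/G (Ti); 27:T/A (Tv); 31:G/A (Ti); 32:T/A (Tv); 38:A/C (Tv); 39:T/G (Tv).
Of the 10 differences, 4 transitions and 6 transversions over 42 sites: P = 4/42 = 0.095238, Q = 6/42 = 0.142857.
d = −0.5·ln(0.666667) − 0.25·ln(0.714286) = −0.5·(-0.405465) − 0.25·(-0.336472) = 0.2869.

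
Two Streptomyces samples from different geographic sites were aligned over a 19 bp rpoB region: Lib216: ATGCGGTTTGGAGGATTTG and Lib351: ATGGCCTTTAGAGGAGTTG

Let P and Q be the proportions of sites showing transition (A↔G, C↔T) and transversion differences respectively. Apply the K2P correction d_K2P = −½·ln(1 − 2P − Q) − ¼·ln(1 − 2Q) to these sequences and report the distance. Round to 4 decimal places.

0.3264

Differing sites — 4:C/G (Tv); 5:G/C (Tv); 6:G/C (Tv); 10:G/A (Ti); 16:T/G (Tv).
Of the 5 differences, 1 transition and 4 transversions over 19 sites: P = 1/19 = 0.052632, Q = 4/19 = 0.210526.
d = −0.5·ln(0.684210) − 0.25·ln(0.578948) = −0.5·(-0.379490) − 0.25·(-0.546543) = 0.3264.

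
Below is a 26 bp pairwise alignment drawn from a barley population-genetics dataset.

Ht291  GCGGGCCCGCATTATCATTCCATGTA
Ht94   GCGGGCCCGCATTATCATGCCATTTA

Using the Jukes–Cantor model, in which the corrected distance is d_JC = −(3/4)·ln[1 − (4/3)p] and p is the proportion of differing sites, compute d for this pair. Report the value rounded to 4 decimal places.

0.0812

The sequences differ at positions 19 (T/G), 24 (G/T).
p = 2/26 = 0.076923.
d = −0.75 · ln(1 − (4/3)·0.076923) = −0.75 · ln(0.897436) = −0.75 · (-0.108213) = 0.0812.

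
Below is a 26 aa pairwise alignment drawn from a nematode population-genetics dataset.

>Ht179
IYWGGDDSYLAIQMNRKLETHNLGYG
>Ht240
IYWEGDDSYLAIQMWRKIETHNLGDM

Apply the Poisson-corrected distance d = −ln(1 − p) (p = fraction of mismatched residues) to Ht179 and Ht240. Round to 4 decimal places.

The sequences differ at positions 4 (G/E), 15 (N/W), 18 (L/I), 25 (Y/D), 26 (G/M).
p = 5/26 = 0.192308.
d = −ln(1 − 0.192308) = −ln(0.807692) = 0.2136.

0.2136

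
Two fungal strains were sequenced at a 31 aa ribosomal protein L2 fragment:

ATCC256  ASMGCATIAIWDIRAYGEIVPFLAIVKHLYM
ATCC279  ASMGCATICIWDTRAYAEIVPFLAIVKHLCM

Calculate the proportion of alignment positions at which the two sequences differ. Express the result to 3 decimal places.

The sequences differ at positions 9 (A/C), 13 (I/T), 17 (G/A), 30 (Y/C).
There are 4 differences over 31 sites, so p = 4/31 = 0.129.

0.129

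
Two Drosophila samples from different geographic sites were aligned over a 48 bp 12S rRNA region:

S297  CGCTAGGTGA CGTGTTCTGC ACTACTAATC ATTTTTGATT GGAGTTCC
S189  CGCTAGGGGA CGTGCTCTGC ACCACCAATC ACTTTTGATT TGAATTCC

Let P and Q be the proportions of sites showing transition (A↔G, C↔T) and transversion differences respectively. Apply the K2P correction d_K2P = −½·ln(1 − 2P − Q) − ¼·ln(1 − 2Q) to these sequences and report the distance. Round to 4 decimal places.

0.1656

Differing sites — 8:T/G (Tv); 15:T/C (Ti); 23:T/C (Ti); 26:T/C (Ti); 32:T/C (Ti); 41:G/T (Tv); 44:G/A (Ti).
Of the 7 differences, 5 transitions and 2 transversions over 48 sites: P = 5/48 = 0.104167, Q = 2/48 = 0.041667.
d = −0.5·ln(0.749999) − 0.25·ln(0.916666) = −0.5·(-0.287683) − 0.25·(-0.087012) = 0.1656.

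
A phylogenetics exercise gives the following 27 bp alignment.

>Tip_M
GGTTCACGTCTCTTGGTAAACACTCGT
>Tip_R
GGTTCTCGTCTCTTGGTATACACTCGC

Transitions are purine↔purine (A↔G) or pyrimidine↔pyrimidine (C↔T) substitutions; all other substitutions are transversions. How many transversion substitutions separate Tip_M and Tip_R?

2

Mismatches occur at site 6 (A↔T, transversion), site 19 (A↔T, transversion), site 27 (T↔C, transition).
Of the 3 differences, 1 transition and 2 transversions, so the answer is 2.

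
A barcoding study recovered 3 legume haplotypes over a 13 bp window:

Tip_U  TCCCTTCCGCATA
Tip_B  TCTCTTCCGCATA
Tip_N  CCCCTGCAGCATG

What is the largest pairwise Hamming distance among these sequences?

Pairwise Hamming distances:
  Tip_U vs Tip_B: 1
  Tip_U vs Tip_N: 4
  Tip_B vs Tip_N: 5
The largest is 5, between Tip_B and Tip_N.

5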